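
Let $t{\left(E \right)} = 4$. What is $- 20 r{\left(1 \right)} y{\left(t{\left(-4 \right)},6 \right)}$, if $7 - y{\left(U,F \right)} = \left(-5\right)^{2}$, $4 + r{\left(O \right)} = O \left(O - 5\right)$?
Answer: $-2880$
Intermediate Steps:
$r{\left(O \right)} = -4 + O \left(-5 + O\right)$ ($r{\left(O \right)} = -4 + O \left(O - 5\right) = -4 + O \left(-5 + O\right)$)
$y{\left(U,F \right)} = -18$ ($y{\left(U,F \right)} = 7 - \left(-5\right)^{2} = 7 - 25 = -18$)
$- 20 r{\left(1 \right)} y{\left(t{\left(-4 \right)},6 \right)} = - 20 \left(-4 + 1^{2} - 5\right) \left(-18\right) = - 20 \left(-4 + 1 - 5\right) \left(-18\right) = \left(-20\right) \left(-8\right) \left(-18\right) = 160 \left(-18\right) = -2880$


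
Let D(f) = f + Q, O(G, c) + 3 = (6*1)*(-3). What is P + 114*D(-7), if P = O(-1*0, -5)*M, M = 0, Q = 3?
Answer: -456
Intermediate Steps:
O(G, c) = -21 (O(G, c) = -3 + (6*1)*(-3) = -3 + 6*(-3) = -3 - 18 = -21)
P = 0 (P = -21*0 = 0)
D(f) = 3 + f (D(f) = f + 3 = 3 + f)
P + 114*D(-7) = 0 + 114*(3 - 7) = 0 + 114*(-4) = 0 - 456 = -456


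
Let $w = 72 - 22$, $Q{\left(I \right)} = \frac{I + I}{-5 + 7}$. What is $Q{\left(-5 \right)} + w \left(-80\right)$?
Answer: $-4005$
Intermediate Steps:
$Q{\left(I \right)} = I$ ($Q{\left(I \right)} = \frac{2 I}{2} = 2 I \frac{1}{2} = I$)
$w = 50$ ($w = 72 - 22 = 50$)
$Q{\left(-5 \right)} + w \left(-80\right) = -5 + 50 \left(-80\right) = -5 - 4000 = -4005$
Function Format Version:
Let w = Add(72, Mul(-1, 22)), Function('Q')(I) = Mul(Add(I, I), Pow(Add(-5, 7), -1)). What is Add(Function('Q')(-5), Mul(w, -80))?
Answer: -4005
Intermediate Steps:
Function('Q')(I) = I (Function('Q')(I) = Mul(Mul(2, I), Pow(2, -1)) = Mul(Mul(2, I), Rational(1, 2)) = I)
w = 50 (w = Add(72, -22) = 50)
Add(Function('Q')(-5), Mul(w, -80)) = Add(-5, Mul(50, -80)) = Add(-5, -4000) = -4005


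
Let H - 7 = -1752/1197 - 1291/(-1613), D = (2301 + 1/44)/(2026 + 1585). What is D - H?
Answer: -582804893969/102255676908 ≈ -5.6995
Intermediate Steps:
D = 101245/158884 (D = (2301 + 1/44)/3611 = (101245/44)*(1/3611) = 101245/158884 ≈ 0.63723)
H = 4078226/643587 (H = 7 + (-1752/1197 - 1291/(-1613)) = 7 + (-1752*1/1197 - 1291*(-1/1613)) = 7 + (-584/399 + 1291/1613) = 7 - 426883/643587 = 4078226/643587 ≈ 6.3367)
D - H = 101245/158884 - 1*4078226/643587 = 101245/158884 - 4078226/643587 = -582804893969/102255676908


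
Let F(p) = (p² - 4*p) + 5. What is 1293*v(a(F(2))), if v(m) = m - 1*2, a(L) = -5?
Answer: -9051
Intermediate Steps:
F(p) = 5 + p² - 4*p
v(m) = -2 + m (v(m) = m - 2 = -2 + m)
1293*v(a(F(2))) = 1293*(-2 - 5) = 1293*(-7) = -9051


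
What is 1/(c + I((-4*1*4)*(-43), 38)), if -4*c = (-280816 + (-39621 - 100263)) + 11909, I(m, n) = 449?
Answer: 4/410587 ≈ 9.7421e-6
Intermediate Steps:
c = 408791/4 (c = -((-280816 + (-39621 - 100263)) + 11909)/4 = -((-280816 - 139884) + 11909)/4 = -(-420700 + 11909)/4 = -¼*(-408791) = 408791/4 ≈ 1.0220e+5)
1/(c + I((-4*1*4)*(-43), 38)) = 1/(408791/4 + 449) = 1/(410587/4) = 4/410587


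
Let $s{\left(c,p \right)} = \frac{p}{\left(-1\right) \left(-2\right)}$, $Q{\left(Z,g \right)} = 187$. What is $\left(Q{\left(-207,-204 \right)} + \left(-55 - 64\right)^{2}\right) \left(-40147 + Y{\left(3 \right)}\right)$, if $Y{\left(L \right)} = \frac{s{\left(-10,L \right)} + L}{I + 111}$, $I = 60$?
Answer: $- \frac{10944546790}{19} \approx -5.7603 \cdot 10^{8}$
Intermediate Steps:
$s{\left(c,p \right)} = \frac{p}{2}$
$Y{\left(L \right)} = \frac{L}{114}$ ($Y{\left(L \right)} = \frac{\frac{L}{2} + L}{60 + 111} = \frac{\frac{3}{2} L}{171} = \frac{3 L}{2} \cdot \frac{1}{171} = \frac{L}{114}$)
$\left(Q{\left(-207,-204 \right)} + \left(-55 - 64\right)^{2}\right) \left(-40147 + Y{\left(3 \right)}\right) = \left(187 + \left(-55 - 64\right)^{2}\right) \left(-40147 + \frac{1}{114} \cdot 3\right) = \left(187 + \left(-119\right)^{2}\right) \left(-40147 + \frac{1}{38}\right) = \left(187 + 14161\right) \left(- \frac{1525585}{38}\right) = 14348 \left(- \frac{1525585}{38}\right) = - \frac{10944546790}{19}$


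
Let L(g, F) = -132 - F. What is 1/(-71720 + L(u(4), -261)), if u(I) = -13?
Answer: -1/71591 ≈ -1.3968e-5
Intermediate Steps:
1/(-71720 + L(u(4), -261)) = 1/(-71720 + (-132 - 1*(-261))) = 1/(-71720 + (-132 + 261)) = 1/(-71720 + 129) = 1/(-71591) = -1/71591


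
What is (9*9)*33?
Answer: 2673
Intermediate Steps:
(9*9)*33 = 81*33 = 2673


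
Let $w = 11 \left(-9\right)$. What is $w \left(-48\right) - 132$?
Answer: $4620$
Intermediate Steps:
$w = -99$
$w \left(-48\right) - 132 = \left(-99\right) \left(-48\right) - 132 = 4752 - 132 = 4620$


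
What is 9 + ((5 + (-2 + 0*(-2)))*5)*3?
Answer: 54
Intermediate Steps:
9 + ((5 + (-2 + 0*(-2)))*5)*3 = 9 + ((5 + (-2 + 0))*5)*3 = 9 + ((5 - 2)*5)*3 = 9 + (3*5)*3 = 9 + 15*3 = 9 + 45 = 54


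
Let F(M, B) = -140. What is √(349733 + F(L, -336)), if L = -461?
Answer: √349593 ≈ 591.26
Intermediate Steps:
√(349733 + F(L, -336)) = √(349733 - 140) = √349593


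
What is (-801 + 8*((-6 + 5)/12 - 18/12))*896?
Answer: -2187136/3 ≈ -7.2905e+5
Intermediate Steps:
(-801 + 8*((-6 + 5)/12 - 18/12))*896 = (-801 + 8*(-1*1/12 - 18*1/12))*896 = (-801 + 8*(-1/12 - 3/2))*896 = (-801 + 8*(-19/12))*896 = (-801 - 38/3)*896 = -2441/3*896 = -2187136/3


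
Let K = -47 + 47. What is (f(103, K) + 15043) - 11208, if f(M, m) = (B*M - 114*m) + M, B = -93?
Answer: -5641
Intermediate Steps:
K = 0
f(M, m) = -114*m - 92*M (f(M, m) = (-93*M - 114*m) + M = (-114*m - 93*M) + M = -114*m - 92*M)
(f(103, K) + 15043) - 11208 = ((-114*0 - 92*103) + 15043) - 11208 = ((0 - 9476) + 15043) - 11208 = (-9476 + 15043) - 11208 = 5567 - 11208 = -5641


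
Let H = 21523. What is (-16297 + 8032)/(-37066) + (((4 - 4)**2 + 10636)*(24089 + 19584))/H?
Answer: 17217558321443/797771518 ≈ 21582.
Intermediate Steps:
(-16297 + 8032)/(-37066) + (((4 - 4)**2 + 10636)*(24089 + 19584))/H = (-16297 + 8032)/(-37066) + (((4 - 4)**2 + 10636)*(24089 + 19584))/21523 = -8265*(-1/37066) + ((0**2 + 10636)*43673)*(1/21523) = 8265/37066 + ((0 + 10636)*43673)*(1/21523) = 8265/37066 + (10636*43673)*(1/21523) = 8265/37066 + 464506028*(1/21523) = 8265/37066 + 464506028/21523 = 17217558321443/797771518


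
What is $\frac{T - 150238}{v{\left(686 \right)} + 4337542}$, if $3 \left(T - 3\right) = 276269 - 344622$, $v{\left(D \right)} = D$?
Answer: $- \frac{259529}{6507342} \approx -0.039882$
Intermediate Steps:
$T = - \frac{68344}{3}$ ($T = 3 + \frac{276269 - 344622}{3} = 3 + \frac{1}{3} \left(-68353\right) = 3 - \frac{68353}{3} = - \frac{68344}{3} \approx -22781.0$)
$\frac{T - 150238}{v{\left(686 \right)} + 4337542} = \frac{- \frac{68344}{3} - 150238}{686 + 4337542} = - \frac{519058}{3 \cdot 4338228} = \left(- \frac{519058}{3}\right) \frac{1}{4338228} = - \frac{259529}{6507342}$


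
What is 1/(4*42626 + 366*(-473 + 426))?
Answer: 1/153302 ≈ 6.5231e-6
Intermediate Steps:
1/(4*42626 + 366*(-473 + 426)) = 1/(170504 + 366*(-47)) = 1/(170504 - 17202) = 1/153302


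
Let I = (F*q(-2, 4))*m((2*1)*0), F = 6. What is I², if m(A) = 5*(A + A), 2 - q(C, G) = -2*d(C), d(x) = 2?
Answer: 0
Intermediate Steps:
q(C, G) = 6 (q(C, G) = 2 - (-2)*2 = 2 - 1*(-4) = 2 + 4 = 6)
m(A) = 10*A (m(A) = 5*(2*A) = 10*A)
I = 0 (I = (6*6)*(10*((2*1)*0)) = 36*(10*(2*0)) = 36*(10*0) = 36*0 = 0)
I² = 0² = 0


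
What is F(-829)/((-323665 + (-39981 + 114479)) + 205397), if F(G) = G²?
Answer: -687241/43770 ≈ -15.701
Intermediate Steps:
F(-829)/((-323665 + (-39981 + 114479)) + 205397) = (-829)²/((-323665 + (-39981 + 114479)) + 205397) = 687241/((-323665 + 74498) + 205397) = 687241/(-249167 + 205397) = 687241/(-43770) = 687241*(-1/43770) = -687241/43770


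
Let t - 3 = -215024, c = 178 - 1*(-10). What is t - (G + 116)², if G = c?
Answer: -307437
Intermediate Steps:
c = 188 (c = 178 + 10 = 188)
t = -215021 (t = 3 - 215024 = -215021)
G = 188
t - (G + 116)² = -215021 - (188 + 116)² = -215021 - 1*304² = -215021 - 1*92416 = -215021 - 92416 = -307437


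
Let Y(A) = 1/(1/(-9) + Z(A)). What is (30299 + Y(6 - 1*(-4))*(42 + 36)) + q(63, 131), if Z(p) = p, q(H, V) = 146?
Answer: 2710307/89 ≈ 30453.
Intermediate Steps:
Y(A) = 1/(-1/9 + A) (Y(A) = 1/(1/(-9) + A) = 1/(-1/9 + A))
(30299 + Y(6 - 1*(-4))*(42 + 36)) + q(63, 131) = (30299 + (9/(-1 + 9*(6 - 1*(-4))))*(42 + 36)) + 146 = (30299 + (9/(-1 + 9*(6 + 4)))*78) + 146 = (30299 + (9/(-1 + 9*10))*78) + 146 = (30299 + (9/(-1 + 90))*78) + 146 = (30299 + (9/89)*78) + 146 = (30299 + 702/89) + 146 = 2697313/89 + 146 = 2710307/89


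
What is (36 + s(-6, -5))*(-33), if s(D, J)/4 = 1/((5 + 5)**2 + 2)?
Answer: -20218/17 ≈ -1189.3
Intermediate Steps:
s(D, J) = 2/51 (s(D, J) = 4/((5 + 5)**2 + 2) = 4/(10**2 + 2) = 4/(100 + 2) = 4/102 = 4*(1/102) = 2/51)
(36 + s(-6, -5))*(-33) = (36 + 2/51)*(-33) = (1838/51)*(-33) = -20218/17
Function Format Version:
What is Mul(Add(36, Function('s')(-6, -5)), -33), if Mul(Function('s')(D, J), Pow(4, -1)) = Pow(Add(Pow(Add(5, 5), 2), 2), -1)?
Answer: Rational(-20218, 17) ≈ -1189.3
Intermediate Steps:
Function('s')(D, J) = Rational(2, 51) (Function('s')(D, J) = Mul(4, Pow(Add(Pow(Add(5, 5), 2), 2), -1)) = Mul(4, Pow(Add(Pow(10, 2), 2), -1)) = Mul(4, Pow(Add(100, 2), -1)) = Mul(4, Pow(102, -1)) = Mul(4, Rational(1, 102)) = Rational(2, 51))
Mul(Add(36, Function('s')(-6, -5)), -33) = Mul(Add(36, Rational(2, 51)), -33) = Mul(Rational(1838, 51), -33) = Rational(-20218, 17)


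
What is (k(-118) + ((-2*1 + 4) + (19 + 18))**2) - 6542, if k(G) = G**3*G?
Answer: 193872755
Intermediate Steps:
k(G) = G**4
(k(-118) + ((-2*1 + 4) + (19 + 18))**2) - 6542 = ((-118)**4 + ((-2*1 + 4) + (19 + 18))**2) - 6542 = (193877776 + ((-2 + 4) + 37)**2) - 6542 = (193877776 + (2 + 37)**2) - 6542 = (193877776 + 39**2) - 6542 = (193877776 + 1521) - 6542 = 193879297 - 6542 = 193872755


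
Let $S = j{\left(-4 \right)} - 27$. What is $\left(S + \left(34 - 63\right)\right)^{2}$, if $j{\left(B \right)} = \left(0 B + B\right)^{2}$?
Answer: $1600$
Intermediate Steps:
$j{\left(B \right)} = B^{2}$ ($j{\left(B \right)} = \left(0 + B\right)^{2} = B^{2}$)
$S = -11$ ($S = \left(-4\right)^{2} - 27 = 16 - 27 = -11$)
$\left(S + \left(34 - 63\right)\right)^{2} = \left(-11 + \left(34 - 63\right)\right)^{2} = \left(-11 - 29\right)^{2} = \left(-40\right)^{2} = 1600$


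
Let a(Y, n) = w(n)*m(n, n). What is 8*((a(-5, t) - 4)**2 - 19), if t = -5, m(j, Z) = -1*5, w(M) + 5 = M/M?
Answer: 1896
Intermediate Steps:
w(M) = -4 (w(M) = -5 + M/M = -5 + 1 = -4)
m(j, Z) = -5
a(Y, n) = 20 (a(Y, n) = -4*(-5) = 20)
8*((a(-5, t) - 4)**2 - 19) = 8*((20 - 4)**2 - 19) = 8*(16**2 - 19) = 8*(256 - 19) = 8*237 = 1896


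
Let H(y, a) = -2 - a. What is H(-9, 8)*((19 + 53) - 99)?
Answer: 270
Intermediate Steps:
H(-9, 8)*((19 + 53) - 99) = (-2 - 1*8)*((19 + 53) - 99) = (-2 - 8)*(72 - 99) = -10*(-27) = 270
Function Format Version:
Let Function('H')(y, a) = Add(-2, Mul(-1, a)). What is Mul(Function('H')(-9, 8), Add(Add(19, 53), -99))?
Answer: 270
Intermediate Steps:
Mul(Function('H')(-9, 8), Add(Add(19, 53), -99)) = Mul(Add(-2, Mul(-1, 8)), Add(Add(19, 53), -99)) = Mul(Add(-2, -8), Add(72, -99)) = Mul(-10, -27) = 270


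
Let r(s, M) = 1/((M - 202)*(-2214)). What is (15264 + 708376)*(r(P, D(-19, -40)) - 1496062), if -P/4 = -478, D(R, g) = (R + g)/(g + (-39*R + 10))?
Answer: -19132715353611610060/17672763 ≈ -1.0826e+12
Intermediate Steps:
D(R, g) = (R + g)/(10 + g - 39*R) (D(R, g) = (R + g)/(g + (10 - 39*R)) = (R + g)/(10 + g - 39*R))
P = 1912 (P = -4*(-478) = 1912)
r(s, M) = -1/(2214*(-202 + M)) (r(s, M) = -1/2214/(-202 + M) = -1/(2214*(-202 + M)))
(15264 + 708376)*(r(P, D(-19, -40)) - 1496062) = (15264 + 708376)*(-1/(-447228 + 2214*((-19 - 40)/(10 - 40 - 39*(-19)))) - 1496062) = 723640*(-1/(-447228 + 2214*(-59/(10 - 40 + 741))) - 1496062) = 723640*(-1/(-447228 + 2214*(-59/711)) - 1496062) = 723640*(-1/(-447228 - 14514/79) - 1496062) = 723640*(-1/(-35345526/79) - 1496062) = 723640*(-1*(-79/35345526) - 1496062) = 723640*(79/35345526 - 1496062) = 723640*(-52879098318533/35345526) = -19132715353611610060/17672763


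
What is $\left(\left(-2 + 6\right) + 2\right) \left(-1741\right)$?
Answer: $-10446$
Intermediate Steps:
$\left(\left(-2 + 6\right) + 2\right) \left(-1741\right) = \left(4 + 2\right) \left(-1741\right) = 6 \left(-1741\right) = -10446$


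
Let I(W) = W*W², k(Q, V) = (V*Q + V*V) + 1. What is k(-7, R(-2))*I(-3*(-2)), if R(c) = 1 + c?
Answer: 1944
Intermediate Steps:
k(Q, V) = 1 + V² + Q*V (k(Q, V) = (Q*V + V²) + 1 = (V² + Q*V) + 1 = 1 + V² + Q*V)
I(W) = W³
k(-7, R(-2))*I(-3*(-2)) = (1 + (1 - 2)² - 7*(1 - 2))*(-3*(-2))³ = (1 + (-1)² - 7*(-1))*6³ = (1 + 1 + 7)*216 = 9*216 = 1944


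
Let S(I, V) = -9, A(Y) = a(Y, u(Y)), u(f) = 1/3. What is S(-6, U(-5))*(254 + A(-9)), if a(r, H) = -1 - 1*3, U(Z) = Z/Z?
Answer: -2250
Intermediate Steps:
u(f) = 1/3
U(Z) = 1
a(r, H) = -4 (a(r, H) = -1 - 3 = -4)
A(Y) = -4
S(-6, U(-5))*(254 + A(-9)) = -9*(254 - 4) = -9*250 = -2250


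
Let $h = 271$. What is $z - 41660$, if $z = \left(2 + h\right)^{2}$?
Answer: $32869$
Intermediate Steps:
$z = 74529$ ($z = \left(2 + 271\right)^{2} = 273^{2} = 74529$)
$z - 41660 = 74529 - 41660 = 32869$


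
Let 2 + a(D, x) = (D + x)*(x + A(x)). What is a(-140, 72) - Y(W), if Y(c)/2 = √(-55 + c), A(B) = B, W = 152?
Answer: -9794 - 2*√97 ≈ -9813.7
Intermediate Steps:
a(D, x) = -2 + 2*x*(D + x) (a(D, x) = -2 + (D + x)*(x + x) = -2 + (D + x)*(2*x) = -2 + 2*x*(D + x))
Y(c) = 2*√(-55 + c)
a(-140, 72) - Y(W) = (-2 + 2*72² + 2*(-140)*72) - 2*√(-55 + 152) = (-2 + 2*5184 - 20160) - 2*√97 = (-2 + 10368 - 20160) - 2*√97 = -9794 - 2*√97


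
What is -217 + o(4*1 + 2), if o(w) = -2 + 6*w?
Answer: -183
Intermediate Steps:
-217 + o(4*1 + 2) = -217 + (-2 + 6*(4*1 + 2)) = -217 + (-2 + 6*(4 + 2)) = -217 + (-2 + 6*6) = -217 + (-2 + 36) = -217 + 34 = -183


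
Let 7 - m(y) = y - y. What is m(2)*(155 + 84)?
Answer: 1673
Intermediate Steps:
m(y) = 7 (m(y) = 7 - (y - y) = 7 - 1*0 = 7 + 0 = 7)
m(2)*(155 + 84) = 7*(155 + 84) = 7*239 = 1673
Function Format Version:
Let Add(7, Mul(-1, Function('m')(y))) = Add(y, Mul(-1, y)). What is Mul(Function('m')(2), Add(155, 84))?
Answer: 1673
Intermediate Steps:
Function('m')(y) = 7 (Function('m')(y) = Add(7, Mul(-1, Add(y, Mul(-1, y)))) = Add(7, Mul(-1, 0)) = Add(7, 0) = 7)
Mul(Function('m')(2), Add(155, 84)) = Mul(7, Add(155, 84)) = Mul(7, 239) = 1673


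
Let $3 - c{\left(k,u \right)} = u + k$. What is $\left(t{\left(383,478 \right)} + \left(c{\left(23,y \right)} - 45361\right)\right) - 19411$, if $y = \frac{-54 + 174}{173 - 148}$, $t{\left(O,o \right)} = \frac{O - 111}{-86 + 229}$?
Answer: $- \frac{46328352}{715} \approx -64795.0$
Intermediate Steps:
$t{\left(O,o \right)} = - \frac{111}{143} + \frac{O}{143}$ ($t{\left(O,o \right)} = \frac{-111 + O}{143} = \left(-111 + O\right) \frac{1}{143} = - \frac{111}{143} + \frac{O}{143}$)
$y = \frac{24}{5}$ ($y = \frac{120}{25} = 120 \cdot \frac{1}{25} = \frac{24}{5} \approx 4.8$)
$c{\left(k,u \right)} = 3 - k - u$ ($c{\left(k,u \right)} = 3 - \left(u + k\right) = 3 - \left(k + u\right) = 3 - k - u$)
$\left(t{\left(383,478 \right)} + \left(c{\left(23,y \right)} - 45361\right)\right) - 19411 = \left(\left(- \frac{111}{143} + \frac{1}{143} \cdot 383\right) - \frac{226929}{5}\right) - 19411 = \left(\left(- \frac{111}{143} + \frac{383}{143}\right) - \frac{226929}{5}\right) - 19411 = \left(\frac{272}{143} - \frac{226929}{5}\right) - 19411 = - \frac{32449487}{715} - 19411 = - \frac{46328352}{715}$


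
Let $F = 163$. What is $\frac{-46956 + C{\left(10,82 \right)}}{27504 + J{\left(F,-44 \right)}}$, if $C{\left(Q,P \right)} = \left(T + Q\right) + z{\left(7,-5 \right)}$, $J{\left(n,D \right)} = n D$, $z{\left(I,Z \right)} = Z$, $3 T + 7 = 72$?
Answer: $- \frac{35197}{15249} \approx -2.3082$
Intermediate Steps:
$T = \frac{65}{3}$ ($T = - \frac{7}{3} + \frac{1}{3} \cdot 72 = - \frac{7}{3} + 24 = \frac{65}{3} \approx 21.667$)
$J{\left(n,D \right)} = D n$
$C{\left(Q,P \right)} = \frac{50}{3} + Q$ ($C{\left(Q,P \right)} = \left(\frac{65}{3} + Q\right) - 5 = \frac{50}{3} + Q$)
$\frac{-46956 + C{\left(10,82 \right)}}{27504 + J{\left(F,-44 \right)}} = \frac{-46956 + \left(\frac{50}{3} + 10\right)}{27504 - 7172} = \frac{-46956 + \frac{80}{3}}{27504 - 7172} = - \frac{140788}{3 \cdot 20332} = \left(- \frac{140788}{3}\right) \frac{1}{20332} = - \frac{35197}{15249}$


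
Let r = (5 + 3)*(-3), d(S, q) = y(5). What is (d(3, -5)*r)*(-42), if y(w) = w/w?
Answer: 1008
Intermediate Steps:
y(w) = 1
d(S, q) = 1
r = -24 (r = 8*(-3) = -24)
(d(3, -5)*r)*(-42) = (1*(-24))*(-42) = -24*(-42) = 1008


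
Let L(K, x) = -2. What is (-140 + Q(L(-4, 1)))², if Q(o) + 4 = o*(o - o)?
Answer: 20736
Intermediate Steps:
Q(o) = -4 (Q(o) = -4 + o*(o - o) = -4 + o*0 = -4 + 0 = -4)
(-140 + Q(L(-4, 1)))² = (-140 - 4)² = (-144)² = 20736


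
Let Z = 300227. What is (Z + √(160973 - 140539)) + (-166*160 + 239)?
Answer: 273906 + √20434 ≈ 2.7405e+5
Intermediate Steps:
(Z + √(160973 - 140539)) + (-166*160 + 239) = (300227 + √(160973 - 140539)) + (-166*160 + 239) = (300227 + √20434) + (-26560 + 239) = (300227 + √20434) - 26321 = 273906 + √20434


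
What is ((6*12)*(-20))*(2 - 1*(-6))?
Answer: -11520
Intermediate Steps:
((6*12)*(-20))*(2 - 1*(-6)) = (72*(-20))*(2 + 6) = -1440*8 = -11520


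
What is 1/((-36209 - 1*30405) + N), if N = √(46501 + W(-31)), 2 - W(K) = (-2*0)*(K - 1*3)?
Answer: -66614/4437378493 - 3*√5167/4437378493 ≈ -1.5061e-5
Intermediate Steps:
W(K) = 2 (W(K) = 2 - (-2*0)*(K - 1*3) = 2 - 0*(K - 3) = 2 - 0*(-3 + K) = 2 - 1*0 = 2 + 0 = 2)
N = 3*√5167 (N = √(46501 + 2) = √46503 = 3*√5167 ≈ 215.65)
1/((-36209 - 1*30405) + N) = 1/((-36209 - 1*30405) + 3*√5167) = 1/((-36209 - 30405) + 3*√5167) = 1/(-66614 + 3*√5167)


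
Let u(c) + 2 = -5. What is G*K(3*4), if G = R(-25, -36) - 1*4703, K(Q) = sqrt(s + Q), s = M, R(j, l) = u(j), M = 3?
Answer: -4710*sqrt(15) ≈ -18242.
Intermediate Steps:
u(c) = -7 (u(c) = -2 - 5 = -7)
R(j, l) = -7
s = 3
K(Q) = sqrt(3 + Q)
G = -4710 (G = -7 - 1*4703 = -7 - 4703 = -4710)
G*K(3*4) = -4710*sqrt(3 + 3*4) = -4710*sqrt(3 + 12) = -4710*sqrt(15)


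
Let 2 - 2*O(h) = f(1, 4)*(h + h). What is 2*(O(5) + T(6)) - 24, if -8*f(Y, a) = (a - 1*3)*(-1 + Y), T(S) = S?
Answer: -10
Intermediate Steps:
f(Y, a) = -(-1 + Y)*(-3 + a)/8 (f(Y, a) = -(a - 1*3)*(-1 + Y)/8 = -(a - 3)*(-1 + Y)/8 = -(-3 + a)*(-1 + Y)/8 = -(-1 + Y)*(-3 + a)/8)
O(h) = 1 (O(h) = 1 - (-3/8 + (⅛)*4 + (3/8)*1 - ⅛*1*4)*(h + h)/2 = 1 - (-3/8 + ½ + 3/8 - ½)*2*h/2 = 1 - 0*2*h = 1 - ½*0 = 1 + 0 = 1)
2*(O(5) + T(6)) - 24 = 2*(1 + 6) - 24 = 2*7 - 24 = 14 - 24 = -10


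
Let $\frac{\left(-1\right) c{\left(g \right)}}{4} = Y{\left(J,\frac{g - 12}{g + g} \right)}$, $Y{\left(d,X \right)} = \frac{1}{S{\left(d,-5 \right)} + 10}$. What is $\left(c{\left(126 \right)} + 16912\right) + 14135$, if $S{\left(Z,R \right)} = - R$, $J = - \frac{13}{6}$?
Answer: $\frac{465701}{15} \approx 31047.0$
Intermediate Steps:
$J = - \frac{13}{6}$ ($J = \left(-13\right) \frac{1}{6} = - \frac{13}{6} \approx -2.1667$)
$Y{\left(d,X \right)} = \frac{1}{15}$ ($Y{\left(d,X \right)} = \frac{1}{\left(-1\right) \left(-5\right) + 10} = \frac{1}{5 + 10} = \frac{1}{15}$)
$c{\left(g \right)} = - \frac{4}{15}$ ($c{\left(g \right)} = \left(-4\right) \frac{1}{15} = - \frac{4}{15}$)
$\left(c{\left(126 \right)} + 16912\right) + 14135 = \left(- \frac{4}{15} + 16912\right) + 14135 = \frac{253676}{15} + 14135 = \frac{465701}{15}$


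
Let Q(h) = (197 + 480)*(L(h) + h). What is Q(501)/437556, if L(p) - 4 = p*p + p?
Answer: 24372677/62508 ≈ 389.91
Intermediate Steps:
L(p) = 4 + p + p² (L(p) = 4 + (p*p + p) = 4 + (p² + p) = 4 + (p + p²) = 4 + p + p²)
Q(h) = 2708 + 677*h² + 1354*h (Q(h) = (197 + 480)*((4 + h + h²) + h) = 677*(4 + h² + 2*h) = 2708 + 677*h² + 1354*h)
Q(501)/437556 = (2708 + 677*501² + 1354*501)/437556 = (2708 + 677*251001 + 678354)*(1/437556) = (2708 + 169927677 + 678354)*(1/437556) = 170608739*(1/437556) = 24372677/62508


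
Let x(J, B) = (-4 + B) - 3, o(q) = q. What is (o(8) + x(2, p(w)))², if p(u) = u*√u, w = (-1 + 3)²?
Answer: 81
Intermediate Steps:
w = 4 (w = 2² = 4)
p(u) = u^(3/2)
x(J, B) = -7 + B
(o(8) + x(2, p(w)))² = (8 + (-7 + 4^(3/2)))² = (8 + (-7 + 8))² = (8 + 1)² = 9² = 81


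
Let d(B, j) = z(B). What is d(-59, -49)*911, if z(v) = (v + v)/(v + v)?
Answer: 911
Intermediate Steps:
z(v) = 1 (z(v) = (2*v)/((2*v)) = (2*v)*(1/(2*v)) = 1)
d(B, j) = 1
d(-59, -49)*911 = 1*911 = 911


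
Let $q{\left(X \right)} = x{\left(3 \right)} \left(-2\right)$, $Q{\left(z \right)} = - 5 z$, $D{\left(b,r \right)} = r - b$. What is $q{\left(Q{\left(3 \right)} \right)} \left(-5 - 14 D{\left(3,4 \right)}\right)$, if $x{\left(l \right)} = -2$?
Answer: $-76$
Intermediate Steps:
$q{\left(X \right)} = 4$ ($q{\left(X \right)} = \left(-2\right) \left(-2\right) = 4$)
$q{\left(Q{\left(3 \right)} \right)} \left(-5 - 14 D{\left(3,4 \right)}\right) = 4 \left(-5 - 14 \left(4 - 3\right)\right) = 4 \left(-5 - 14\right) = 4 \left(-19\right) = -76$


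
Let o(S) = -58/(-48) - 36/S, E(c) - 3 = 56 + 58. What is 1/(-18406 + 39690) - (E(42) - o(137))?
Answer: -2030423605/17495448 ≈ -116.05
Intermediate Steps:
E(c) = 117 (E(c) = 3 + (56 + 58) = 3 + 114 = 117)
o(S) = 29/24 - 36/S (o(S) = -58*(-1/48) - 36/S = 29/24 - 36/S)
1/(-18406 + 39690) - (E(42) - o(137)) = 1/(-18406 + 39690) - (117 - (29/24 - 36/137)) = 1/21284 - (117 - (29/24 - 36*1/137)) = 1/21284 - (117 - (29/24 - 36/137)) = 1/21284 - (117 - 1*3109/3288) = 1/21284 - (117 - 3109/3288) = 1/21284 - 1*381587/3288 = 1/21284 - 381587/3288 = -2030423605/17495448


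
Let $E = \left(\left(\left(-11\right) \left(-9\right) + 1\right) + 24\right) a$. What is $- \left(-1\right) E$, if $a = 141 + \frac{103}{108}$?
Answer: $\frac{475261}{27} \approx 17602.0$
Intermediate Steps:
$a = \frac{15331}{108}$ ($a = 141 + 103 \cdot \frac{1}{108} = 141 + \frac{103}{108} = \frac{15331}{108} \approx 141.95$)
$E = \frac{475261}{27}$ ($E = \left(\left(\left(-11\right) \left(-9\right) + 1\right) + 24\right) \frac{15331}{108} = \left(\left(99 + 1\right) + 24\right) \frac{15331}{108} = \left(100 + 24\right) \frac{15331}{108} = 124 \cdot \frac{15331}{108} = \frac{475261}{27} \approx 17602.0$)
$- \left(-1\right) E = - \frac{\left(-1\right) 475261}{27} = \left(-1\right) \left(- \frac{475261}{27}\right) = \frac{475261}{27}$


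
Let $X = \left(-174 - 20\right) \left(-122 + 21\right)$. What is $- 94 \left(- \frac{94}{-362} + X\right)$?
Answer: $- \frac{333376734}{181} \approx -1.8419 \cdot 10^{6}$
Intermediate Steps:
$X = 19594$ ($X = \left(-194\right) \left(-101\right) = 19594$)
$- 94 \left(- \frac{94}{-362} + X\right) = - 94 \left(- \frac{94}{-362} + 19594\right) = - 94 \left(\left(-94\right) \left(- \frac{1}{362}\right) + 19594\right) = - 94 \left(\frac{47}{181} + 19594\right) = \left(-94\right) \frac{3546561}{181} = - \frac{333376734}{181}$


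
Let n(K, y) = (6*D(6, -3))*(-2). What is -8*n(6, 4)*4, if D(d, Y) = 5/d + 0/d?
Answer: 320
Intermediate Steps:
D(d, Y) = 5/d (D(d, Y) = 5/d + 0 = 5/d)
n(K, y) = -10 (n(K, y) = (6*(5/6))*(-2) = 5*(-2) = -10)
-8*n(6, 4)*4 = -8*(-10)*4 = 80*4 = 320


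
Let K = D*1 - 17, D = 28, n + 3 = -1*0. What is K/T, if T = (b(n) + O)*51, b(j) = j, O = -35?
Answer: -11/1938 ≈ -0.0056760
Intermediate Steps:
n = -3 (n = -3 - 1*0 = -3 + 0 = -3)
T = -1938 (T = (-3 - 35)*51 = -38*51 = -1938)
K = 11 (K = 28*1 - 17 = 28 - 17 = 11)
K/T = 11/(-1938) = 11*(-1/1938) = -11/1938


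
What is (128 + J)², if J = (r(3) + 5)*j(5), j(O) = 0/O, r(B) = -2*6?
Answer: 16384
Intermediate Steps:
r(B) = -12
j(O) = 0
J = 0 (J = (-12 + 5)*0 = -7*0 = 0)
(128 + J)² = (128 + 0)² = 128² = 16384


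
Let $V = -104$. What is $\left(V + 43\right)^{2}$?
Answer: $3721$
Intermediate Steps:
$\left(V + 43\right)^{2} = \left(-104 + 43\right)^{2} = \left(-61\right)^{2} = 3721$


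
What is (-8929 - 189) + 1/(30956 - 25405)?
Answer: -50614017/5551 ≈ -9118.0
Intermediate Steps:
(-8929 - 189) + 1/(30956 - 25405) = -9118 + 1/5551 = -50614017/5551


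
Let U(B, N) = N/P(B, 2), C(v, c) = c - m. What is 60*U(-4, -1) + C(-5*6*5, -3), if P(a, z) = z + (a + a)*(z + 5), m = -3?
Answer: 10/9 ≈ 1.1111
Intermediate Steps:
C(v, c) = 3 + c (C(v, c) = c - 1*(-3) = c + 3 = 3 + c)
P(a, z) = z + 2*a*(5 + z) (P(a, z) = z + (2*a)*(5 + z) = z + 2*a*(5 + z))
U(B, N) = N/(2 + 14*B) (U(B, N) = N/(2 + 10*B + 2*B*2) = N/(2 + 10*B + 4*B) = N/(2 + 14*B))
60*U(-4, -1) + C(-5*6*5, -3) = 60*((½)*(-1)/(1 + 7*(-4))) + (3 - 3) = 60*((½)*(-1)/(1 - 28)) + 0 = 60*((½)*(-1)/(-27)) + 0 = 60*((½)*(-1)*(-1/27)) + 0 = 60*(1/54) + 0 = 10/9 + 0 = 10/9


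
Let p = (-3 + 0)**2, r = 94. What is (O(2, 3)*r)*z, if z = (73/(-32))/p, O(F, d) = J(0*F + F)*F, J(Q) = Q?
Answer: -3431/36 ≈ -95.306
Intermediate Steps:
p = 9 (p = (-3)**2 = 9)
O(F, d) = F**2 (O(F, d) = (0*F + F)*F = (0 + F)*F = F*F = F**2)
z = -73/288 (z = (73/(-32))/9 = (73*(-1/32))*(1/9) = -73/32*1/9 = -73/288 ≈ -0.25347)
(O(2, 3)*r)*z = (2**2*94)*(-73/288) = (4*94)*(-73/288) = 376*(-73/288) = -3431/36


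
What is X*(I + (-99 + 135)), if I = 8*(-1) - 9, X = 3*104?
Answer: 5928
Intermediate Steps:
X = 312
I = -17 (I = -8 - 9 = -17)
X*(I + (-99 + 135)) = 312*(-17 + (-99 + 135)) = 312*(-17 + 36) = 312*19 = 5928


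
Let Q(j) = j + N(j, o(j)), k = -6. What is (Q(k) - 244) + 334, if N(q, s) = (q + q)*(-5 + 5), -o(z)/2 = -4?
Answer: 84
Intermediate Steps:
o(z) = 8 (o(z) = -2*(-4) = 8)
N(q, s) = 0 (N(q, s) = (2*q)*0 = 0)
Q(j) = j (Q(j) = j + 0 = j)
(Q(k) - 244) + 334 = (-6 - 244) + 334 = -250 + 334 = 84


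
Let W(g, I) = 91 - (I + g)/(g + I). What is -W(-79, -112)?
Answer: -90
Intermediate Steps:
W(g, I) = 90 (W(g, I) = 91 - (I + g)/(I + g) = 91 - 1*1 = 91 - 1 = 90)
-W(-79, -112) = -1*90 = -90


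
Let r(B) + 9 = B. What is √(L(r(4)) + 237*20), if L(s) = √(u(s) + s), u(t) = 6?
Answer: √4741 ≈ 68.855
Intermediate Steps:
r(B) = -9 + B
L(s) = √(6 + s)
√(L(r(4)) + 237*20) = √(√(6 + (-9 + 4)) + 237*20) = √(√(6 - 5) + 4740) = √(√1 + 4740) = √(1 + 4740) = √4741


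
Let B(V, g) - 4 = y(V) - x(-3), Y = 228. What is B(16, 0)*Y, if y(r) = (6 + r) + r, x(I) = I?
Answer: 10260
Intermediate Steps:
y(r) = 6 + 2*r
B(V, g) = 13 + 2*V (B(V, g) = 4 + ((6 + 2*V) - 1*(-3)) = 4 + ((6 + 2*V) + 3) = 4 + (9 + 2*V) = 13 + 2*V)
B(16, 0)*Y = (13 + 2*16)*228 = (13 + 32)*228 = 45*228 = 10260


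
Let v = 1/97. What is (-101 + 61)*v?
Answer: -40/97 ≈ -0.41237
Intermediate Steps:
v = 1/97 ≈ 0.010309
(-101 + 61)*v = (-101 + 61)*(1/97) = -40*1/97 = -40/97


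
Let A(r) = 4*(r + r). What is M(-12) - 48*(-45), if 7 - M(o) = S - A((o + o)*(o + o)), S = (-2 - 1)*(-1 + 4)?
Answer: 6784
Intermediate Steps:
A(r) = 8*r (A(r) = 4*(2*r) = 8*r)
S = -9 (S = -3*3 = -9)
M(o) = 16 + 32*o**2 (M(o) = 7 - (-9 - 8*(o + o)*(o + o)) = 7 - (-9 - 8*(2*o)*(2*o)) = 7 - (-9 - 8*4*o**2) = 7 - (-9 - 32*o**2) = 7 + (9 + 32*o**2) = 16 + 32*o**2)
M(-12) - 48*(-45) = (16 + 32*(-12)**2) - 48*(-45) = (16 + 32*144) + 2160 = (16 + 4608) + 2160 = 4624 + 2160 = 6784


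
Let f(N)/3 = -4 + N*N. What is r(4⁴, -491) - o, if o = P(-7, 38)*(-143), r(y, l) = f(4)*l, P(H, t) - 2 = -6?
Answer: -18248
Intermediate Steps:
P(H, t) = -4 (P(H, t) = 2 - 6 = -4)
f(N) = -12 + 3*N² (f(N) = 3*(-4 + N*N) = 3*(-4 + N²) = -12 + 3*N²)
r(y, l) = 36*l (r(y, l) = (-12 + 3*4²)*l = (-12 + 3*16)*l = (-12 + 48)*l = 36*l)
o = 572 (o = -4*(-143) = 572)
r(4⁴, -491) - o = 36*(-491) - 1*572 = -17676 - 572 = -18248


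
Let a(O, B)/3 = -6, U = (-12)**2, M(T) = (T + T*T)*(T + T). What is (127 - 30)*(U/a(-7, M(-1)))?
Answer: -776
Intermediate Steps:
M(T) = 2*T*(T + T**2) (M(T) = (T + T**2)*(2*T) = 2*T*(T + T**2))
U = 144
a(O, B) = -18 (a(O, B) = 3*(-6) = -18)
(127 - 30)*(U/a(-7, M(-1))) = (127 - 30)*(144/(-18)) = 97*(144*(-1/18)) = 97*(-8) = -776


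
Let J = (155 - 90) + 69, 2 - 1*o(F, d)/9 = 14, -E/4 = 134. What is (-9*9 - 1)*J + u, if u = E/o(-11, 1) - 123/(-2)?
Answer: -589763/54 ≈ -10922.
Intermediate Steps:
E = -536 (E = -4*134 = -536)
o(F, d) = -108 (o(F, d) = 18 - 9*14 = 18 - 126 = -108)
J = 134 (J = 65 + 69 = 134)
u = 3589/54 (u = -536/(-108) - 123/(-2) = -536*(-1/108) - 123*(-½) = 134/27 + 123/2 = 3589/54 ≈ 66.463)
(-9*9 - 1)*J + u = (-9*9 - 1)*134 + 3589/54 = (-81 - 1)*134 + 3589/54 = -82*134 + 3589/54 = -10988 + 3589/54 = -589763/54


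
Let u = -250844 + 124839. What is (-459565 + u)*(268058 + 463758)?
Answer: -428529495120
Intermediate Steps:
u = -126005
(-459565 + u)*(268058 + 463758) = (-459565 - 126005)*(268058 + 463758) = -585570*731816 = -428529495120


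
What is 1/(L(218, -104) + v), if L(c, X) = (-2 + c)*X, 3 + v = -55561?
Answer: -1/78028 ≈ -1.2816e-5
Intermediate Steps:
v = -55564 (v = -3 - 55561 = -55564)
L(c, X) = X*(-2 + c)
1/(L(218, -104) + v) = 1/(-104*(-2 + 218) - 55564) = 1/(-104*216 - 55564) = 1/(-22464 - 55564) = 1/(-78028) = -1/78028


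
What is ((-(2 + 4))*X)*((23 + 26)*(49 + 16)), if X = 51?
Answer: -974610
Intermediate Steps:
((-(2 + 4))*X)*((23 + 26)*(49 + 16)) = (-(2 + 4)*51)*((23 + 26)*(49 + 16)) = (-1*6*51)*(49*65) = -6*51*3185 = -306*3185 = -974610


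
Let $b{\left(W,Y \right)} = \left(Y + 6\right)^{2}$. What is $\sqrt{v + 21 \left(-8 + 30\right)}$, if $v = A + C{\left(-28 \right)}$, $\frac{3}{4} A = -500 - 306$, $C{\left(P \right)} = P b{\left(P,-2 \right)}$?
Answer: $\frac{i \sqrt{9546}}{3} \approx 32.568 i$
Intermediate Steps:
$b{\left(W,Y \right)} = \left(6 + Y\right)^{2}$
$C{\left(P \right)} = 16 P$ ($C{\left(P \right)} = P \left(6 - 2\right)^{2} = P 4^{2} = P 16 = 16 P$)
$A = - \frac{3224}{3}$ ($A = \frac{4 \left(-500 - 306\right)}{3} = \frac{4}{3} \left(-806\right) = - \frac{3224}{3} \approx -1074.7$)
$v = - \frac{4568}{3}$ ($v = - \frac{3224}{3} + 16 \left(-28\right) = - \frac{3224}{3} - 448 = - \frac{4568}{3} \approx -1522.7$)
$\sqrt{v + 21 \left(-8 + 30\right)} = \sqrt{- \frac{4568}{3} + 21 \left(-8 + 30\right)} = \sqrt{- \frac{4568}{3} + 21 \cdot 22} = \sqrt{- \frac{4568}{3} + 462} = \sqrt{- \frac{3182}{3}} = \frac{i \sqrt{9546}}{3}$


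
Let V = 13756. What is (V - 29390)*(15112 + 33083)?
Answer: -753480630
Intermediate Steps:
(V - 29390)*(15112 + 33083) = (13756 - 29390)*(15112 + 33083) = -15634*48195 = -753480630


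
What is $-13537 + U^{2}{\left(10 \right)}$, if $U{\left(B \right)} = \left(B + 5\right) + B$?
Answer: $-12912$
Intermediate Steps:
$U{\left(B \right)} = 5 + 2 B$ ($U{\left(B \right)} = \left(5 + B\right) + B = 5 + 2 B$)
$-13537 + U^{2}{\left(10 \right)} = -13537 + \left(5 + 2 \cdot 10\right)^{2} = -13537 + \left(5 + 20\right)^{2} = -13537 + 25^{2} = -13537 + 625 = -12912$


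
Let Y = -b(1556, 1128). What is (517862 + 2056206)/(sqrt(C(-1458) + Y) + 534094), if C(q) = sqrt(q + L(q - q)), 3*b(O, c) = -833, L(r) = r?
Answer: 7722204/(1602282 + sqrt(3)*sqrt(833 + 81*I*sqrt(2))) ≈ 4.8194 - 1.0314e-5*I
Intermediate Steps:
b(O, c) = -833/3 (b(O, c) = (1/3)*(-833) = -833/3)
C(q) = sqrt(q) (C(q) = sqrt(q + (q - q)) = sqrt(q + 0) = sqrt(q))
Y = 833/3 (Y = -1*(-833/3) = 833/3 ≈ 277.67)
(517862 + 2056206)/(sqrt(C(-1458) + Y) + 534094) = (517862 + 2056206)/(sqrt(sqrt(-1458) + 833/3) + 534094) = 2574068/(sqrt(27*I*sqrt(2) + 833/3) + 534094) = 2574068/(sqrt(833/3 + 27*I*sqrt(2)) + 534094) = 2574068/(534094 + sqrt(833/3 + 27*I*sqrt(2)))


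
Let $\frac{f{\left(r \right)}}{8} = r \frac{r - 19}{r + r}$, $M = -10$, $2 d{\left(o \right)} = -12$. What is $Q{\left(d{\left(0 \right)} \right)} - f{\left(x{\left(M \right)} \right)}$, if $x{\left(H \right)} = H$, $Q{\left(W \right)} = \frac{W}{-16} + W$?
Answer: $\frac{883}{8} \approx 110.38$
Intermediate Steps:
$d{\left(o \right)} = -6$ ($d{\left(o \right)} = \frac{1}{2} \left(-12\right) = -6$)
$Q{\left(W \right)} = \frac{15 W}{16}$ ($Q{\left(W \right)} = W \left(- \frac{1}{16}\right) + W = - \frac{W}{16} + W = \frac{15 W}{16}$)
$f{\left(r \right)} = -76 + 4 r$ ($f{\left(r \right)} = 8 r \frac{r - 19}{r + r} = 8 r \frac{-19 + r}{2 r} = 8 \left(- \frac{19}{2} + \frac{r}{2}\right) = -76 + 4 r$)
$Q{\left(d{\left(0 \right)} \right)} - f{\left(x{\left(M \right)} \right)} = \frac{15}{16} \left(-6\right) - \left(-76 + 4 \left(-10\right)\right) = - \frac{45}{8} - \left(-76 - 40\right) = - \frac{45}{8} - -116 = - \frac{45}{8} + 116 = \frac{883}{8}$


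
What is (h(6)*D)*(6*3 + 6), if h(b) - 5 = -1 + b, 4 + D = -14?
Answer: -4320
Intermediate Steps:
D = -18 (D = -4 - 14 = -18)
h(b) = 4 + b (h(b) = 5 + (-1 + b) = 4 + b)
(h(6)*D)*(6*3 + 6) = ((4 + 6)*(-18))*(6*3 + 6) = (10*(-18))*(18 + 6) = -180*24 = -4320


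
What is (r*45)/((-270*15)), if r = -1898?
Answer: 949/45 ≈ 21.089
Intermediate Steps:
(r*45)/((-270*15)) = (-1898*45)/((-270*15)) = -85410/(-4050) = -85410*(-1/4050) = 949/45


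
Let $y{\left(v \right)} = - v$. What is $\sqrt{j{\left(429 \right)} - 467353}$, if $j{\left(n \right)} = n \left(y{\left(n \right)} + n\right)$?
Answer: $i \sqrt{467353} \approx 683.63 i$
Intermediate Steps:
$j{\left(n \right)} = 0$ ($j{\left(n \right)} = n \left(- n + n\right) = n 0 = 0$)
$\sqrt{j{\left(429 \right)} - 467353} = \sqrt{0 - 467353} = \sqrt{-467353} = i \sqrt{467353}$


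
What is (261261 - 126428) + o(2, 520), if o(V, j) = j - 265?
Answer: 135088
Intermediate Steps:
o(V, j) = -265 + j
(261261 - 126428) + o(2, 520) = (261261 - 126428) + (-265 + 520) = 134833 + 255 = 135088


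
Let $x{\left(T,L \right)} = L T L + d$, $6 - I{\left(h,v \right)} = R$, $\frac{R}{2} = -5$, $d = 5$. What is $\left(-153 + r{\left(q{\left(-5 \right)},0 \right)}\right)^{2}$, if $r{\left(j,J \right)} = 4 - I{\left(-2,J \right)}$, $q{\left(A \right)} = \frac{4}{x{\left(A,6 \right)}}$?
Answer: $27225$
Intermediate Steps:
$R = -10$ ($R = 2 \left(-5\right) = -10$)
$I{\left(h,v \right)} = 16$ ($I{\left(h,v \right)} = 6 - -10 = 6 + 10 = 16$)
$x{\left(T,L \right)} = 5 + T L^{2}$ ($x{\left(T,L \right)} = L T L + 5 = T L^{2} + 5 = 5 + T L^{2}$)
$q{\left(A \right)} = \frac{4}{5 + 36 A}$ ($q{\left(A \right)} = \frac{4}{5 + A 6^{2}} = \frac{4}{5 + A 36} = \frac{4}{5 + 36 A}$)
$r{\left(j,J \right)} = -12$ ($r{\left(j,J \right)} = 4 - 16 = -12$)
$\left(-153 + r{\left(q{\left(-5 \right)},0 \right)}\right)^{2} = \left(-153 - 12\right)^{2} = \left(-165\right)^{2} = 27225$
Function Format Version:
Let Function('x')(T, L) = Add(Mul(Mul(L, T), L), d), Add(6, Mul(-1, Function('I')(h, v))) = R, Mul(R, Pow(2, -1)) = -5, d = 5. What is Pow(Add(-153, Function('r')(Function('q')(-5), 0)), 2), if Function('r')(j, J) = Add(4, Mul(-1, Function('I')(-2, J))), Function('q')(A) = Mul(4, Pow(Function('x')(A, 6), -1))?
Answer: 27225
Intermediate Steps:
R = -10 (R = Mul(2, -5) = -10)
Function('I')(h, v) = 16 (Function('I')(h, v) = Add(6, Mul(-1, -10)) = Add(6, 10) = 16)
Function('x')(T, L) = Add(5, Mul(T, Pow(L, 2))) (Function('x')(T, L) = Add(Mul(Mul(L, T), L), 5) = Add(Mul(T, Pow(L, 2)), 5) = Add(5, Mul(T, Pow(L, 2))))
Function('q')(A) = Mul(4, Pow(Add(5, Mul(36, A)), -1)) (Function('q')(A) = Mul(4, Pow(Add(5, Mul(A, Pow(6, 2))), -1)) = Mul(4, Pow(Add(5, Mul(A, 36)), -1)) = Mul(4, Pow(Add(5, Mul(36, A)), -1)))
Function('r')(j, J) = -12 (Function('r')(j, J) = Add(4, Mul(-1, 16)) = Add(4, -16) = -12)
Pow(Add(-153, Function('r')(Function('q')(-5), 0)), 2) = Pow(Add(-153, -12), 2) = Pow(-165, 2) = 27225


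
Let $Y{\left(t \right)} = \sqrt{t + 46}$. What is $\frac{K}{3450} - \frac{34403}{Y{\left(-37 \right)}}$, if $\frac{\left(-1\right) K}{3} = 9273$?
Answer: $- \frac{39591269}{3450} \approx -11476.0$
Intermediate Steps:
$K = -27819$ ($K = \left(-3\right) 9273 = -27819$)
$Y{\left(t \right)} = \sqrt{46 + t}$
$\frac{K}{3450} - \frac{34403}{Y{\left(-37 \right)}} = - \frac{27819}{3450} - \frac{34403}{\sqrt{46 - 37}} = \left(-27819\right) \frac{1}{3450} - \frac{34403}{\sqrt{9}} = - \frac{9273}{1150} - \frac{34403}{3} = - \frac{39591269}{3450}$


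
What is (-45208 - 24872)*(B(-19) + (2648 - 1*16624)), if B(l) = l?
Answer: 980769600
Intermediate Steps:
(-45208 - 24872)*(B(-19) + (2648 - 1*16624)) = (-45208 - 24872)*(-19 + (2648 - 1*16624)) = -70080*(-19 + (2648 - 16624)) = -70080*(-19 - 13976) = -70080*(-13995) = 980769600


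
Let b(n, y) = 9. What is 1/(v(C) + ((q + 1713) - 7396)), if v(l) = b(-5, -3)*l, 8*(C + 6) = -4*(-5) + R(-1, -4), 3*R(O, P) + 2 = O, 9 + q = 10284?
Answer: 8/36475 ≈ 0.00021933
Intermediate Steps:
q = 10275 (q = -9 + 10284 = 10275)
R(O, P) = -⅔ + O/3
C = -29/8 (C = -6 + (-4*(-5) + (-⅔ + (⅓)*(-1)))/8 = -6 + (20 + (-⅔ - ⅓))/8 = -6 + (20 - 1)/8 = -6 + (⅛)*19 = -6 + 19/8 = -29/8 ≈ -3.6250)
v(l) = 9*l
1/(v(C) + ((q + 1713) - 7396)) = 1/(9*(-29/8) + ((10275 + 1713) - 7396)) = 1/(-261/8 + (11988 - 7396)) = 1/(-261/8 + 4592) = 1/(36475/8) = 8/36475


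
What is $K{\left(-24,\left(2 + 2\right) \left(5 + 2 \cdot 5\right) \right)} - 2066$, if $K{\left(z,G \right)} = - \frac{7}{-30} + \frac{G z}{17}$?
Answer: $- \frac{1096741}{510} \approx -2150.5$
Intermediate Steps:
$K{\left(z,G \right)} = \frac{7}{30} + \frac{G z}{17}$ ($K{\left(z,G \right)} = \left(-7\right) \left(- \frac{1}{30}\right) + G z \frac{1}{17} = \frac{7}{30} + \frac{G z}{17}$)
$K{\left(-24,\left(2 + 2\right) \left(5 + 2 \cdot 5\right) \right)} - 2066 = \left(\frac{7}{30} + \frac{1}{17} \left(2 + 2\right) \left(5 + 2 \cdot 5\right) \left(-24\right)\right) - 2066 = \left(\frac{7}{30} + \frac{1}{17} \cdot 4 \left(5 + 10\right) \left(-24\right)\right) - 2066 = \left(\frac{7}{30} + \frac{1}{17} \cdot 4 \cdot 15 \left(-24\right)\right) - 2066 = \left(\frac{7}{30} + \frac{1}{17} \cdot 60 \left(-24\right)\right) - 2066 = \left(\frac{7}{30} - \frac{1440}{17}\right) - 2066 = - \frac{43081}{510} - 2066 = - \frac{1096741}{510}$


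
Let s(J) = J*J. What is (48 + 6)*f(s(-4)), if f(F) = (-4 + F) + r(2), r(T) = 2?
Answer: 756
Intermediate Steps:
s(J) = J²
f(F) = -2 + F (f(F) = (-4 + F) + 2 = -2 + F)
(48 + 6)*f(s(-4)) = (48 + 6)*(-2 + (-4)²) = 54*(-2 + 16) = 54*14 = 756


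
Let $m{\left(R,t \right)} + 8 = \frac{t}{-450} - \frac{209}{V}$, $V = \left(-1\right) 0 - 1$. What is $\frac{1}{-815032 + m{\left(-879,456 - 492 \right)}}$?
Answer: $- \frac{25}{20370773} \approx -1.2272 \cdot 10^{-6}$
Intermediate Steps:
$V = -1$ ($V = 0 - 1 = -1$)
$m{\left(R,t \right)} = 201 - \frac{t}{450}$ ($m{\left(R,t \right)} = -8 + \left(\frac{t}{-450} - \frac{209}{-1}\right) = -8 + \left(t \left(- \frac{1}{450}\right) - -209\right) = -8 - \left(-209 + \frac{t}{450}\right) = 201 - \frac{t}{450}$)
$\frac{1}{-815032 + m{\left(-879,456 - 492 \right)}} = \frac{1}{-815032 + \left(201 - \frac{456 - 492}{450}\right)} = \frac{1}{-815032 + \left(201 - - \frac{2}{25}\right)} = \frac{1}{-815032 + \left(201 + \frac{2}{25}\right)} = \frac{1}{-815032 + \frac{5027}{25}} = \frac{1}{- \frac{20370773}{25}} = - \frac{25}{20370773}$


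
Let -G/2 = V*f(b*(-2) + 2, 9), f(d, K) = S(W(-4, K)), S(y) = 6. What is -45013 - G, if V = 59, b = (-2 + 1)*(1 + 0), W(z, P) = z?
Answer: -44305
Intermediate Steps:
b = -1 (b = -1*1 = -1)
f(d, K) = 6
G = -708 (G = -118*6 = -2*354 = -708)
-45013 - G = -45013 - 1*(-708) = -45013 + 708 = -44305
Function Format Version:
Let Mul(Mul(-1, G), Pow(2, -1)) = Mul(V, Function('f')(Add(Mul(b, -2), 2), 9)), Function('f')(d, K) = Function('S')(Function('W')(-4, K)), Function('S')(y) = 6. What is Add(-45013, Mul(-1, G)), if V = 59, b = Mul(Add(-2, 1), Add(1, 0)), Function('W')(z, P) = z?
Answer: -44305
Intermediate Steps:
b = -1 (b = Mul(-1, 1) = -1)
Function('f')(d, K) = 6
G = -708 (G = Mul(-2, Mul(59, 6)) = Mul(-2, 354) = -708)
Add(-45013, Mul(-1, G)) = Add(-45013, Mul(-1, -708)) = Add(-45013, 708) = -44305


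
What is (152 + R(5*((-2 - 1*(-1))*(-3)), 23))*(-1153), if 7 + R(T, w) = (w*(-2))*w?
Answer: 1052689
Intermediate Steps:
R(T, w) = -7 - 2*w² (R(T, w) = -7 + (w*(-2))*w = -7 + (-2*w)*w = -7 - 2*w²)
(152 + R(5*((-2 - 1*(-1))*(-3)), 23))*(-1153) = (152 + (-7 - 2*23²))*(-1153) = (152 + (-7 - 2*529))*(-1153) = (152 + (-7 - 1058))*(-1153) = (152 - 1065)*(-1153) = -913*(-1153) = 1052689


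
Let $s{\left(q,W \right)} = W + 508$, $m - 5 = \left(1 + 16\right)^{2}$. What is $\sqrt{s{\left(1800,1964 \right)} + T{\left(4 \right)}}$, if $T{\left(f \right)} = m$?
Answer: $\sqrt{2766} \approx 52.593$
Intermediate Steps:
$m = 294$ ($m = 5 + \left(1 + 16\right)^{2} = 5 + 17^{2} = 5 + 289 = 294$)
$s{\left(q,W \right)} = 508 + W$
$T{\left(f \right)} = 294$
$\sqrt{s{\left(1800,1964 \right)} + T{\left(4 \right)}} = \sqrt{\left(508 + 1964\right) + 294} = \sqrt{2472 + 294} = \sqrt{2766}$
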